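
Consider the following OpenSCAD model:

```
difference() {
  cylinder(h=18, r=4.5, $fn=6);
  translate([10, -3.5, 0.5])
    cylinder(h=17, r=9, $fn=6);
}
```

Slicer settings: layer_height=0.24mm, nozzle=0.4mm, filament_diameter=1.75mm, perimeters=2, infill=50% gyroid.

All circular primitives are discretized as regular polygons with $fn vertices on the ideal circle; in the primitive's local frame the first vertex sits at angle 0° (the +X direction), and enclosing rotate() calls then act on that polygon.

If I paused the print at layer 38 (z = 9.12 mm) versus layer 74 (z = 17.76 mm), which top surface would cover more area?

Layer 38 (z = 9.12): the cylinder: section is a regular 6-gon, circumradius r=4.5 (area = (6/2)·4.500²·sin(360°/6) = 52.61 mm²); the r=9 cylinder at (10, -3.5) contributes a regular 6-gon of circumradius 9 (area = (6/2)·9.000²·sin(360°/6) = 210.44 mm²); After the difference (first − rest): starting from the r=4.5 cylinder (52.61 mm²), the r=9 cylinder at (10, -3.5) partially overlaps it — only the 6.62 mm² overlap (of its 210.44 mm²) is removed, clipping the outline — area = 45.99 mm². So its area = 45.99 mm². Layer 74 (z = 17.76): the r=4.5 cylinder gives a regular 6-gon of circumradius 4.5 (constant along its height) (area = (6/2)·4.500²·sin(360°/6) = 52.61 mm²); the cylinder at (10, -3.5) does not reach this height (z outside [0.5, 17.5]); Subtracting the remaining from the first: none of the subtracted shapes is present at this height, so the r=4.5 cylinder is unchanged — area = 52.61 mm². So its area = 52.61 mm². Layer 74 is larger (52.61 vs 45.99 mm²).

layer 74 (z = 17.76 mm)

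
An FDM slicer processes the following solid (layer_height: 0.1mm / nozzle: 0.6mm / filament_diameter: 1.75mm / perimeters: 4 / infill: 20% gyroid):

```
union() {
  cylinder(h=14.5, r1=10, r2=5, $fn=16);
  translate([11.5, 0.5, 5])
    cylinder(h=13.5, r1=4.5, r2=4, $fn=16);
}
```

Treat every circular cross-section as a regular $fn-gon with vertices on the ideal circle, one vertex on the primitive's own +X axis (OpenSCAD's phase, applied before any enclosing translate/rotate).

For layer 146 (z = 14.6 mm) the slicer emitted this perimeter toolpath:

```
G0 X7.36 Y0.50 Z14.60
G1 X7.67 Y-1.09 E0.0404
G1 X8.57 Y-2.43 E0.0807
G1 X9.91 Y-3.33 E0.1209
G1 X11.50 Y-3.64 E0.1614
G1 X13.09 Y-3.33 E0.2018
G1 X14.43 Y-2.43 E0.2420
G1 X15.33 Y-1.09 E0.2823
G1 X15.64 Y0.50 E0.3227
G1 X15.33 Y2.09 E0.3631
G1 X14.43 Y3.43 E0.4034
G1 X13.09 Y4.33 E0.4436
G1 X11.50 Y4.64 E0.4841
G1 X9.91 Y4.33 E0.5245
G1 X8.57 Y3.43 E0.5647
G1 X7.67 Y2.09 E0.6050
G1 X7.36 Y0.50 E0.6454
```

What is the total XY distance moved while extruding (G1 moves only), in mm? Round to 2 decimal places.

Sum the Euclidean lengths of each G1 segment: total = 25.87 mm.

25.87 mm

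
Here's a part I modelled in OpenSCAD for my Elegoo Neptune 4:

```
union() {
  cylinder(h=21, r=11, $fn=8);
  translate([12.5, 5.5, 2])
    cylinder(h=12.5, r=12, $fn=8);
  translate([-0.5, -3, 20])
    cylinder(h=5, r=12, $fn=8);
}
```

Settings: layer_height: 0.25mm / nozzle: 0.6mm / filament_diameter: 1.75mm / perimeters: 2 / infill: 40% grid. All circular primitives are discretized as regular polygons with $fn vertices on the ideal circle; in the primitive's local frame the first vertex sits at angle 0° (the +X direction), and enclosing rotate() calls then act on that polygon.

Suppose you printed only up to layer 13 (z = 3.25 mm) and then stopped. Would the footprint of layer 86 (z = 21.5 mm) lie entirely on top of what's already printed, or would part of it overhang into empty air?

part overhangs

Compare the two slices. At z = 3.25: the r=11 cylinder gives a regular 8-gon of circumradius 11 (constant along its height) (area = (8/2)·11.000²·sin(360°/8) = 342.24 mm²); the cylinder at (12.5, 5.5): section is a regular 8-gon, circumradius r=12 (area = (8/2)·12.000²·sin(360°/8) = 407.29 mm²); the cylinder at (-0.5, -3) does not reach this height (z outside [20, 25]); Combining (union): the regions partially overlap — summed areas 749.53 mm² minus the doubly-counted overlap 95.59 mm² gives 653.94 mm² — area = 653.94 mm². At z = 21.5: the cylinder does not reach this height (z outside [0, 21]); the cylinder at (12.5, 5.5) is absent (z outside [2, 14.5]); the cylinder at (-0.5, -3): section is a regular 8-gon, circumradius r=12 (area = (8/2)·12.000²·sin(360°/8) = 407.29 mm²); Taking the union: only the r=12 cylinder at (-0.5, -3) is present, so the union is just that shape — area = 407.29 mm². Checking containment: at z = 21.5 the cross-section extends beyond the z = 3.25 cross-section by about 96.67 mm².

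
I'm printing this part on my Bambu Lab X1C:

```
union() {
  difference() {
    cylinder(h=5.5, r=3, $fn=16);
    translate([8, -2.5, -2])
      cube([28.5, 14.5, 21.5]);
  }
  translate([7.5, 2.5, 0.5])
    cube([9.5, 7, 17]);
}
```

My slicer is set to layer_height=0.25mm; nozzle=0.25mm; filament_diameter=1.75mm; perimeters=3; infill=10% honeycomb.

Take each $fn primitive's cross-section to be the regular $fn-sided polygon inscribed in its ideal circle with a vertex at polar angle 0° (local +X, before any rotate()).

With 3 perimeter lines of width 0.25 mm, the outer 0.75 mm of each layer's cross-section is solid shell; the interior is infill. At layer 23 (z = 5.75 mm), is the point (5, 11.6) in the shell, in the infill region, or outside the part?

At z = 5.75 mm: the cylinder does not reach this height (z outside [0, 5.5]); the cube at (8, -2.5) is present — its section is the full 28.5×14.5 rectangle; Subtracting the remaining from the first: the first operand is absent here, so nothing remains; the 9.5×7 cube at (7.5, 2.5) contributes its full rectangle; Merging all regions: only the 9.5×7 cube at (7.5, 2.5) is present, so the union is just that shape — 1 connected region. Overall, the cross-section is a single solid region. The nearest boundary edge runs (17.00, 9.50)→(7.50, 9.50); distance from the point to it = 3.26 mm. The point is not inside any of the regions above, so it lies outside the cross-section (3.26 mm from the nearest boundary).

outside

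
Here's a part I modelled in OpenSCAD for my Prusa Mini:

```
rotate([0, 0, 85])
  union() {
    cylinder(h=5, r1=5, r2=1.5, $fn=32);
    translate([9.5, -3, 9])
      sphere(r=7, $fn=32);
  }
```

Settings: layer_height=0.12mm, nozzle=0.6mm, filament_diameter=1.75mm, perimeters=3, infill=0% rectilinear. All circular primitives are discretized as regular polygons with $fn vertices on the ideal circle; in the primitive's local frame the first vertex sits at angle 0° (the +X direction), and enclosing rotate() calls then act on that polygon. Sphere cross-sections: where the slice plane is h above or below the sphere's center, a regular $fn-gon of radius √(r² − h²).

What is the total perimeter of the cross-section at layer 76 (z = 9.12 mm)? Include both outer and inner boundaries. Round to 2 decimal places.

At z = 9.12 mm: the cone is not intersected at this z (z outside [0, 5]); the r=7 sphere at (9.5, -3) slices to a regular 32-gon of circumradius 6.999 (√(r²−h²) with h=0.12 from center) (perimeter = 2·32·6.999·sin(180°/32) = 43.91 mm); Taking the union: only the r=7 sphere at (9.5, -3) is present, so the union is just that shape — boundary = 43.91 mm; (rotated 85° about Z; rotation is an isometry so areas/perimeters/island counts are preserved). Overall, the cross-section is a single solid region. Total boundary length (outer) = 43.91 mm.

43.91 mm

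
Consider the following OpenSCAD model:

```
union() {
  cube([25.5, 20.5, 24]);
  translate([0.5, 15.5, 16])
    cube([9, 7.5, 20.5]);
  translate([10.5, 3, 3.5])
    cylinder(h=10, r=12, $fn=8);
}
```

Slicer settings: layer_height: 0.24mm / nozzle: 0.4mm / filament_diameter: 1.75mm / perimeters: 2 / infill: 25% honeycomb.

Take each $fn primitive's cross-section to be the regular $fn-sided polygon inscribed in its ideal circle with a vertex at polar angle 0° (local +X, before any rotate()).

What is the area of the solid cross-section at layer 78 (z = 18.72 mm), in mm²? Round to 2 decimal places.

At z = 18.72 mm: the 25.5×20.5 cube contributes its full rectangle (area 522.75 mm²); the 9×7.5 cube at (0.5, 15.5) contributes its full rectangle (area 67.50 mm²); the cylinder at (10.5, 3) is not intersected at this z (z outside [3.5, 13.5]); Merging all regions: the regions partially overlap — summed areas 590.25 mm² minus the doubly-counted overlap 45.00 mm² gives 545.25 mm² — area = 545.25 mm². Overall, the cross-section is a single solid region. Net area = 545.25 mm².

545.25 mm²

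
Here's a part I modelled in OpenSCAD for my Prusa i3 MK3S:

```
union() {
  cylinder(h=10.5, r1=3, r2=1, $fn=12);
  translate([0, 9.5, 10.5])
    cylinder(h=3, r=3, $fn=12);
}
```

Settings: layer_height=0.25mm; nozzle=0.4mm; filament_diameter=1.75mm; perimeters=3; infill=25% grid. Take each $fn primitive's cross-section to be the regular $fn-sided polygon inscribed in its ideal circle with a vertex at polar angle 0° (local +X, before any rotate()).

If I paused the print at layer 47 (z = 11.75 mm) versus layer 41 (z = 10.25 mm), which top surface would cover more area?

layer 47 (z = 11.75 mm)

Layer 47 (z = 11.75): the cone is not intersected at this z (z outside [0, 10.5]); the cylinder at (0, 9.5): section is a regular 12-gon, circumradius r=3 (area = (12/2)·3.000²·sin(360°/12) = 27.00 mm²); Taking the union: only the r=3 cylinder at (0, 9.5) is present, so the union is just that shape — area = 27.00 mm². So its area = 27.00 mm². Layer 41 (z = 10.25): the cone: at t=0.976 of its height the radius interpolates to r₁+(r₂−r₁)t = 1.048, giving a regular 12-gon of that circumradius (area = (12/2)·1.048²·sin(360°/12) = 3.29 mm²); the cylinder at (0, 9.5) is absent (z outside [10.5, 13.5]); Taking the union: only the cone is present, so the union is just that shape — area = 3.29 mm². So its area = 3.29 mm². Layer 47 is larger (27.00 vs 3.29 mm²).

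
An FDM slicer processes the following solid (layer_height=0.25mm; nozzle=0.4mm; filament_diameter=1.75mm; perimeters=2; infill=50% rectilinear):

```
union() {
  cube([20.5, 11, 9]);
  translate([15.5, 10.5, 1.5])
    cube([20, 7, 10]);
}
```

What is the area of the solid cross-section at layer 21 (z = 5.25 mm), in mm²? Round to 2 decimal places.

At z = 5.25 mm: the cube (footprint 20.5×11) is included at this height (area 225.50 mm²); the 20×7 cube at (15.5, 10.5) contributes its full rectangle (area 140.00 mm²); Taking the union: the regions partially overlap — summed areas 365.50 mm² minus the doubly-counted overlap 2.50 mm² gives 363.00 mm² — area = 363.00 mm². Overall, the cross-section is a single solid region. Net area = 363.00 mm².

363.00 mm²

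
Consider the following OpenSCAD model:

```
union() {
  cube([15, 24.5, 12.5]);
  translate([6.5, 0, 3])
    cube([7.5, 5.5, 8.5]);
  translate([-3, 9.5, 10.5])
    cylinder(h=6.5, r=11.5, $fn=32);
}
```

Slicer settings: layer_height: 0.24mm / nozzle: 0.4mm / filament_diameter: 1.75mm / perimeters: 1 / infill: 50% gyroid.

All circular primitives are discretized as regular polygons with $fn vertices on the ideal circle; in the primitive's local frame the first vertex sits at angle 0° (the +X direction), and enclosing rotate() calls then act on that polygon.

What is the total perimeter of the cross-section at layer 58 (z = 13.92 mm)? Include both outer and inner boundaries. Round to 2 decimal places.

At z = 13.92 mm: the cube is absent (z outside [0, 12.5]); the cube at (6.5, 0) does not reach this height (z outside [3, 11.5]); the cylinder at (-3, 9.5): section is a regular 32-gon, circumradius r=11.5 (perimeter = 2·32·11.500·sin(180°/32) = 72.14 mm); Combining (union): only the r=11.5 cylinder at (-3, 9.5) is present, so the union is just that shape — boundary = 72.14 mm. Overall, the cross-section is a single solid region. Total boundary length (outer) = 72.14 mm.

72.14 mm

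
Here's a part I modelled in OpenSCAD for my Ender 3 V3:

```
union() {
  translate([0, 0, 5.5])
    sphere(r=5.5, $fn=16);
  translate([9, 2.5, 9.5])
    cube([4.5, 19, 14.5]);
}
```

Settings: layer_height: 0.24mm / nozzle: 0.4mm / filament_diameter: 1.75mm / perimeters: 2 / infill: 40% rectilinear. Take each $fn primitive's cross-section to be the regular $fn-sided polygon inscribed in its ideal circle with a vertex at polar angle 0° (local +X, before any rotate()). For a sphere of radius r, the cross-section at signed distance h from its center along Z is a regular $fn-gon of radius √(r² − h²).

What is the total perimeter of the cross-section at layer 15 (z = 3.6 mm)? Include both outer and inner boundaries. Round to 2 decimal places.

32.22 mm

At z = 3.6 mm: the r=5.5 sphere contributes a regular 16-gon of circumradius √(5.5²−1.9²) = 5.161 (perimeter = 2·16·5.161·sin(180°/16) = 32.22 mm); the cube at (9, 2.5) does not reach this height (z outside [9.5, 24]); Merging all regions: only the r=5.5 sphere is present, so the union is just that shape — boundary = 32.22 mm. Overall, the cross-section is a single solid region. Total boundary length (outer) = 32.22 mm.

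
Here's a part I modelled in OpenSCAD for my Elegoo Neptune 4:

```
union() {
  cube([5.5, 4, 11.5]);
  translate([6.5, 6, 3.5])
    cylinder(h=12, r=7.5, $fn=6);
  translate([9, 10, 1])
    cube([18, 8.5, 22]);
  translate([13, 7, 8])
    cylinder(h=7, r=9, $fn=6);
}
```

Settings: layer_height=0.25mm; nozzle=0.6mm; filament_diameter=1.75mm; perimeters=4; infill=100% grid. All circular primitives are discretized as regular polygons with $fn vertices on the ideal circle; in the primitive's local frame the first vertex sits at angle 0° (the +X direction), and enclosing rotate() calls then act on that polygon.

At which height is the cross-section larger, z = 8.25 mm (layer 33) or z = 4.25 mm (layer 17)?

layer 33 (z = 8.25 mm)

Layer 33 (z = 8.25): the cube (footprint 5.5×4) is included at this height (area 22.00 mm²); the r=7.5 cylinder at (6.5, 6) gives a regular 6-gon of circumradius 7.5 (constant along its height) (area = (6/2)·7.500²·sin(360°/6) = 146.14 mm²); the 18×8.5 cube at (9, 10) contributes its full rectangle (area 153.00 mm²); the cylinder at (13, 7): section is a regular 6-gon, circumradius r=9 (area = (6/2)·9.000²·sin(360°/6) = 210.44 mm²); Combining (union): the regions partially overlap — summed areas 531.59 mm² minus the doubly-counted overlap 144.76 mm² gives 386.82 mm² — area = 386.82 mm². So its area = 386.82 mm². Layer 17 (z = 4.25): the 5.5×4 cube contributes its full rectangle (area 22.00 mm²); the cylinder at (6.5, 6): section is a regular 6-gon, circumradius r=7.5 (area = (6/2)·7.500²·sin(360°/6) = 146.14 mm²); the cube at (9, 10) (footprint 18×8.5) is included at this height (area 153.00 mm²); the cylinder at (13, 7) is absent (z outside [8, 15]); Combining (union): the regions partially overlap — summed areas 321.14 mm² minus the doubly-counted overlap 21.68 mm² gives 299.46 mm² — area = 299.46 mm². So its area = 299.46 mm². Layer 33 is larger (386.82 vs 299.46 mm²).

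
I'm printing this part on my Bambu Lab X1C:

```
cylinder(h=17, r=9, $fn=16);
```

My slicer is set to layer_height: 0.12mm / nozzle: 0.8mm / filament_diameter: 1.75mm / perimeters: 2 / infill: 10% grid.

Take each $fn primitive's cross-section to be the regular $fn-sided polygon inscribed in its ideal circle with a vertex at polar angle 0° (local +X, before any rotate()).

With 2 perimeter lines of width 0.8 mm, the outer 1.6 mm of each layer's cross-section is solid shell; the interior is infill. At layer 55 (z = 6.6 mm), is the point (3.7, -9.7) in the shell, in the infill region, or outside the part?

outside

At z = 6.6 mm: the r=9 cylinder contributes a regular 16-gon of circumradius 9. Overall, the cross-section is a single solid region. The nearest boundary edge runs (-0.00, -9.00)→(3.44, -8.31); distance from the point to it = 1.41 mm. The point is not inside any of the regions above, so it lies outside the cross-section (1.41 mm from the nearest boundary).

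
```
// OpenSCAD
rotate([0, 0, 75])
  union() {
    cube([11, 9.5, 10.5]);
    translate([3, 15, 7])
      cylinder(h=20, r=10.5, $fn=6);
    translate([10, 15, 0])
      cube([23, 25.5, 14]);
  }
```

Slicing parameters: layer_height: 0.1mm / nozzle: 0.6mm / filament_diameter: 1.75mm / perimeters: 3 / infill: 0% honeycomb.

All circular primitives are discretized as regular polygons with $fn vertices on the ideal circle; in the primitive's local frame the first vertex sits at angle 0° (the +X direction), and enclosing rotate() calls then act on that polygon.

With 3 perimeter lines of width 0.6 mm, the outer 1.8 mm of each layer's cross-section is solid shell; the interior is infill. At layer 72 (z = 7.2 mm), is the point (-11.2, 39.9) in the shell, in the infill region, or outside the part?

At z = 7.2 mm: the cube (footprint 11×9.5) is included at this height; the r=10.5 cylinder at (3, 15) contributes a regular 6-gon of circumradius 10.5; the 23×25.5 cube at (10, 15) contributes its full rectangle; Merging all regions: the regions partially overlap (shared area 43.98 mm²), so overlapping operands fuse into one piece — 1 connected region; (rotated 75° about Z; rotation is an isometry so areas/perimeters/island counts are preserved). Overall, the cross-section is a single solid region. Undo the 75° rotation: the query point maps to (35.642, 21.145) in the un-rotated model frame. The nearest boundary edge runs (33.00, 40.50)→(33.00, 15.00); distance from the point to it = 2.64 mm. The point is not inside any of the regions above, so it lies outside the cross-section (2.64 mm from the nearest boundary).

outside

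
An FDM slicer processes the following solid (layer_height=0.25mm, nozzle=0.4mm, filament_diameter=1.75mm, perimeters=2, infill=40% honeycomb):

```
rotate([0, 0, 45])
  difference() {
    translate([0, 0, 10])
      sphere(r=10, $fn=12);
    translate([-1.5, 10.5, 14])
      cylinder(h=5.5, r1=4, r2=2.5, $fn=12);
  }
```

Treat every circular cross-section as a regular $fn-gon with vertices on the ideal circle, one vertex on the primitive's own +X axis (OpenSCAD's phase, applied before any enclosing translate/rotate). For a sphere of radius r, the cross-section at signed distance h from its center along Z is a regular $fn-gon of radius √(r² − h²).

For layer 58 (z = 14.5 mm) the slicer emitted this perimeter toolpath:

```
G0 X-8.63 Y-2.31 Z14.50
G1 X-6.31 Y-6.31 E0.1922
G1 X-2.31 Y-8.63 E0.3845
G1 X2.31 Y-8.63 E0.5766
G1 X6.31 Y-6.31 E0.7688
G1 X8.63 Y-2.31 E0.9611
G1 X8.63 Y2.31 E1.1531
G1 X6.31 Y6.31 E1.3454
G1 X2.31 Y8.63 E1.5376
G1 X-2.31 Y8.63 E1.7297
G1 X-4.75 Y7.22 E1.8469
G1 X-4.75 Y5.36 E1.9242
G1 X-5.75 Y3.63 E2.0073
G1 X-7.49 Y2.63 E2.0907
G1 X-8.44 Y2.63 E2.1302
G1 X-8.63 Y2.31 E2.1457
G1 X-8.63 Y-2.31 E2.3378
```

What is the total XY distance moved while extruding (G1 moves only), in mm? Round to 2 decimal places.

Sum the Euclidean lengths of each G1 segment: total = 56.23 mm.

56.23 mm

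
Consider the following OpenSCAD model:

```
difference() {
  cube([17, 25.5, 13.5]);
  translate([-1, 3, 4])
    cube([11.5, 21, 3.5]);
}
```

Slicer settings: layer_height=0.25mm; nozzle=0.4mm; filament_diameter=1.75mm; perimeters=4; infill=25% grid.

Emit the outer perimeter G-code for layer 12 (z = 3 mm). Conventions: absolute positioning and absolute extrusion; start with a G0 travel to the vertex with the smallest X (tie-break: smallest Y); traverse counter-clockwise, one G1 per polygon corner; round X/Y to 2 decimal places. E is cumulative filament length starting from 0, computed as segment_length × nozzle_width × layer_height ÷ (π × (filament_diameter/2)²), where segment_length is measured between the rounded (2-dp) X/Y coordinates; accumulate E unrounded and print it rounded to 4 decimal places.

At z = 3 mm: the cube is present — its section is the full 17×25.5 rectangle; the cube at (-1, 3) does not reach this height (z outside [4, 7.5]); Taking the first minus the rest: none of the subtracted shapes is present at this height, so the 17×25.5 cube is unchanged — 1 connected region. The outline is a single polygon with 4 vertices. Extrusion per mm of travel: 0.4 × 0.25 / (π × 0.875²) = 0.041575. Accumulating E over each segment gives final E = 3.5339.

G0 X0.00 Y0.00 Z3.00
G1 X17.00 Y0.00 E0.7068
G1 X17.00 Y25.50 E1.7669
G1 X0.00 Y25.50 E2.4737
G1 X0.00 Y0.00 E3.5339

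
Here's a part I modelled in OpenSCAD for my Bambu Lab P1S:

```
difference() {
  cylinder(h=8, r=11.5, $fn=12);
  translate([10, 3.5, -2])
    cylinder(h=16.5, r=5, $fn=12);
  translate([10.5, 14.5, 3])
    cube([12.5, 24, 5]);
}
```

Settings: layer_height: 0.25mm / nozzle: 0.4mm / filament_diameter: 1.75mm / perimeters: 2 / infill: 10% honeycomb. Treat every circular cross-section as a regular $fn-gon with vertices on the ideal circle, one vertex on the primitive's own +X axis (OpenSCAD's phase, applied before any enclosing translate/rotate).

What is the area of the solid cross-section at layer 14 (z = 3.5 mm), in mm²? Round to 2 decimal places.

356.35 mm²

At z = 3.5 mm: the cylinder: section is a regular 12-gon, circumradius r=11.5 (area = (12/2)·11.500²·sin(360°/12) = 396.75 mm²); the r=5 cylinder at (10, 3.5) gives a regular 12-gon of circumradius 5 (constant along its height) (area = (12/2)·5.000²·sin(360°/12) = 75.00 mm²); the cube at (10.5, 14.5) (footprint 12.5×24) is included at this height (area 300.00 mm²); Taking the first minus the rest: starting from the r=11.5 cylinder (396.75 mm²), the r=5 cylinder at (10, 3.5) partially overlaps it — only the 40.40 mm² overlap (of its 75.00 mm²) is removed, clipping the outline; the 12.5×24 cube at (10.5, 14.5) misses the remaining region (no effect) — area = 356.35 mm². Overall, the cross-section is a single solid region. Net area = 356.35 mm².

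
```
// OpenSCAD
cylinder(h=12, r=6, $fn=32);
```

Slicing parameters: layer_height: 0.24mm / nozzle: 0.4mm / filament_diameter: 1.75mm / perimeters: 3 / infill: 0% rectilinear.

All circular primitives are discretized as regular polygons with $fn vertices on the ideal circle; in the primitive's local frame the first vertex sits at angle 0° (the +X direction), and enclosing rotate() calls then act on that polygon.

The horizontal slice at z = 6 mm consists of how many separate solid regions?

At z = 6 mm: the r=6 cylinder gives a regular 32-gon of circumradius 6 (constant along its height). The result has 1 disconnected region.

1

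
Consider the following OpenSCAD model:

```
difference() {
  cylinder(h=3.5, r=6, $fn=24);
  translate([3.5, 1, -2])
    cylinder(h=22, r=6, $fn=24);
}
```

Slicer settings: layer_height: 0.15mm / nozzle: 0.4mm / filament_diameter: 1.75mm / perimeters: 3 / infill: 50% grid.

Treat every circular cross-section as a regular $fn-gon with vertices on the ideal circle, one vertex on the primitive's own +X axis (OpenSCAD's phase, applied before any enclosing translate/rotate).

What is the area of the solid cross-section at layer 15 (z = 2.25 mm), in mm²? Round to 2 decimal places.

42.77 mm²

At z = 2.25 mm: the r=6 cylinder contributes a regular 24-gon of circumradius 6 (area = (24/2)·6.000²·sin(360°/24) = 111.81 mm²); the r=6 cylinder at (3.5, 1) contributes a regular 24-gon of circumradius 6 (area = (24/2)·6.000²·sin(360°/24) = 111.81 mm²); Taking the first minus the rest: starting from the r=6 cylinder (111.81 mm²), the r=6 cylinder at (3.5, 1) partially overlaps it — only the 69.04 mm² overlap (of its 111.81 mm²) is removed, clipping the outline — area = 42.77 mm². Overall, the cross-section is a single solid region. Net area = 42.77 mm².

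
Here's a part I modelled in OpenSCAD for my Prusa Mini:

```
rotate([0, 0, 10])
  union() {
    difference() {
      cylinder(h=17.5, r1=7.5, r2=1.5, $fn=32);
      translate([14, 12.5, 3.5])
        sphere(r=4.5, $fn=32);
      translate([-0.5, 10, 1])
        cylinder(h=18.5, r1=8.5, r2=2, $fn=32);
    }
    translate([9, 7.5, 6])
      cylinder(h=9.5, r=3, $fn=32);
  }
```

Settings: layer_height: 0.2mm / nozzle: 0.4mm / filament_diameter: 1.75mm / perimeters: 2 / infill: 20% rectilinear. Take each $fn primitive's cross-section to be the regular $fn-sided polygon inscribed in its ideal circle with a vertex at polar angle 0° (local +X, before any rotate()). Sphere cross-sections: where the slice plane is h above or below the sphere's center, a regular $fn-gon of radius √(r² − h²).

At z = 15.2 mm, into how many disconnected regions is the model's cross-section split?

2

At z = 15.2 mm: the cone: at t=0.869 of its height the radius interpolates to r₁+(r₂−r₁)t = 2.289, giving a regular 32-gon of that circumradius; the sphere at (14, 12.5) is not intersected at this z (|z−center|=11.700 > r=4.5); the cone at (-0.5, 10) (r1=8.5→r2=2) has section circumradius 3.511 here — a regular 32-gon; Subtracting the remaining from the first: starting from the cone, the cone at (-0.5, 10) misses the remaining region (no effect) — 1 connected region; the r=3 cylinder at (9, 7.5) contributes a regular 32-gon of circumradius 3; Taking the union: the 2 present regions are separate (no shared area or edge), so areas and boundary lengths simply add and each stays a separate island — 2 connected regions; (rotated 10° about Z; rotation is an isometry so areas/perimeters/island counts are preserved). The result has 2 disconnected regions.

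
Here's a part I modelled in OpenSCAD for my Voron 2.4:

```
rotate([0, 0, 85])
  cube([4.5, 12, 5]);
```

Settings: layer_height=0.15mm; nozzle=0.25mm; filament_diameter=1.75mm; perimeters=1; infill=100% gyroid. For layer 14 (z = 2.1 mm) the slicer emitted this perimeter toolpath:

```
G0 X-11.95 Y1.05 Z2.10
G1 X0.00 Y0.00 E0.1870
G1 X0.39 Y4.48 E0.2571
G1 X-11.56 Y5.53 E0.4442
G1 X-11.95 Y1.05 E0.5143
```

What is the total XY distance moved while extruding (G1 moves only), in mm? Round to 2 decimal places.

32.99 mm

Sum the Euclidean lengths of each G1 segment: total = 32.99 mm.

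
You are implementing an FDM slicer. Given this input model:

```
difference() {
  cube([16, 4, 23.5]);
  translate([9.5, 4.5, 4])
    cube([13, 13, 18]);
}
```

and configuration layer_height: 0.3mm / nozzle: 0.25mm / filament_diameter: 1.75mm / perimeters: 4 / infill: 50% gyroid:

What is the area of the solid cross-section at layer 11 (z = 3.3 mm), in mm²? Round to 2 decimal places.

At z = 3.3 mm: the 16×4 cube contributes its full rectangle (area 64.00 mm²); the cube at (9.5, 4.5) does not reach this height (z outside [4, 22]); Taking the first minus the rest: none of the subtracted shapes is present at this height, so the 16×4 cube is unchanged — area = 64.00 mm². Overall, the cross-section is a single solid region. Net area = 64.00 mm².

64.00 mm²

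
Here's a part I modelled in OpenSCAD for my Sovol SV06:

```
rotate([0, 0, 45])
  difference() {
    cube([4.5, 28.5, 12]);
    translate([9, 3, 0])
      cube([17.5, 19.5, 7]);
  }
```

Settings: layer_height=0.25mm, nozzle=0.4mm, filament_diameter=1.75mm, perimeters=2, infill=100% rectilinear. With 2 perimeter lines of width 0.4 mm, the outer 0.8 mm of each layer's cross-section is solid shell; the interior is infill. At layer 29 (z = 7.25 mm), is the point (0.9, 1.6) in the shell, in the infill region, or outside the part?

shell

At z = 7.25 mm: the cube is present — its section is the full 4.5×28.5 rectangle; the cube at (9, 3) is absent (z outside [0, 7]); Subtracting the remaining from the first: none of the subtracted shapes is present at this height, so the 4.5×28.5 cube is unchanged — 1 connected region; (whole slice rotated 45° about Z — lengths, areas and connectivity unchanged). Overall, the cross-section is a single solid region. Undo the 45° rotation: the query point maps to (1.768, 0.495) in the un-rotated model frame. The nearest boundary edge runs (0.00, 0.00)→(4.50, 0.00); distance from the point to it = 0.49 mm. The point is inside the cross-section, 0.49 mm from the nearest boundary — within the 0.8 mm shell band (2 × 0.4).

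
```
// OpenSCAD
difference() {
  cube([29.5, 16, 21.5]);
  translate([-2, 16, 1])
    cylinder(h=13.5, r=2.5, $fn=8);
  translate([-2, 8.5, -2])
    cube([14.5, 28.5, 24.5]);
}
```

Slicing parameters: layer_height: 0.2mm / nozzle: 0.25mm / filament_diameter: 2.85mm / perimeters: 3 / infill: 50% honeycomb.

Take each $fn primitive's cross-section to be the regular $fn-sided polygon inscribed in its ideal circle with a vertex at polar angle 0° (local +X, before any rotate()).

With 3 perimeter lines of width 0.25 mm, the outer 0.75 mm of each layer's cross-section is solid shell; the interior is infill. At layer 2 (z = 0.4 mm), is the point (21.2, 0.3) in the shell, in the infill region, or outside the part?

At z = 0.4 mm: the cube (footprint 29.5×16) is included at this height; the cylinder at (-2, 16) does not reach this height (z outside [1, 14.5]); the cube at (-2, 8.5) is present — its section is the full 14.5×28.5 rectangle; Taking the first minus the rest: starting from the 29.5×16 cube, the 14.5×28.5 cube at (-2, 8.5) partially overlaps it — only the 93.75 mm² overlap (of its 413.25 mm²) is removed, clipping the outline — 1 connected region. Overall, the cross-section is a single solid region. The nearest boundary edge runs (29.50, 0.00)→(0.00, 0.00); distance from the point to it = 0.30 mm. The point is inside the cross-section, 0.30 mm from the nearest boundary — within the 0.75 mm shell band (3 × 0.25).

shell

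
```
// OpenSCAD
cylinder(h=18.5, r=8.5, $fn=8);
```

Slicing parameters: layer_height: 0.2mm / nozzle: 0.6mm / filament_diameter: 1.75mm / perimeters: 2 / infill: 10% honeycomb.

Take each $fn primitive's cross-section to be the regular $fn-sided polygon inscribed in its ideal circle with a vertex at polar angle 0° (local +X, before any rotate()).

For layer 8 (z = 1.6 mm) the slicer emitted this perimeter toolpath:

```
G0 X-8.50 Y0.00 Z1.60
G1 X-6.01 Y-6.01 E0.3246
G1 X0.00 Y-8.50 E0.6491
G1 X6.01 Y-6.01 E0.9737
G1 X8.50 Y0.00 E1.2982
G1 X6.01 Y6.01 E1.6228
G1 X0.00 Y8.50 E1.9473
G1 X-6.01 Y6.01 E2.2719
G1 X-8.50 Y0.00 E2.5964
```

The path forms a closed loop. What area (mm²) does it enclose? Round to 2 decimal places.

Apply the shoelace formula to the sequence of (X, Y) vertices; enclosed area = 204.34 mm².

204.34 mm²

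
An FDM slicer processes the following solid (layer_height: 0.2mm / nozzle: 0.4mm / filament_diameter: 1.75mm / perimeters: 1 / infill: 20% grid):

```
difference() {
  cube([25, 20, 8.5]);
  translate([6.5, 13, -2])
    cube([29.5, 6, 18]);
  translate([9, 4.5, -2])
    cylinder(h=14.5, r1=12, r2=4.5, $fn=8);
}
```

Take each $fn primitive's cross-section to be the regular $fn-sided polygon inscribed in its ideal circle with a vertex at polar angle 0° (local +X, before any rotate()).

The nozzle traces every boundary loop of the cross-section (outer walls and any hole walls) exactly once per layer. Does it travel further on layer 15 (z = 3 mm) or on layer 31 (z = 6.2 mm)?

Layer 15 (z = 3): the cube (footprint 25×20) is included at this height (perimeter 90.00 mm); the cube at (6.5, 13) (footprint 29.5×6) is included at this height (perimeter 71.00 mm); the cone at (9, 4.5) contributes a regular 8-gon of circumradius 9.414 (interpolated between r1=12 and r2=4.5 at t=0.345) (perimeter = 2·8·9.414·sin(180°/8) = 57.64 mm); Subtracting the remaining from the first: starting from the 25×20 cube, the 29.5×6 cube at (6.5, 13) partially overlaps it — only the 111.00 mm² overlap (of its 177.00 mm²) is removed, clipping the outline; the cone at (9, 4.5) partially overlaps it — only the 199.23 mm² overlap (of its 250.65 mm²) is removed, clipping the outline — boundary = 137.11 mm. So its perimeter = 137.11 mm. Layer 31 (z = 6.2): the cube (footprint 25×20) is included at this height (perimeter 90.00 mm); the 29.5×6 cube at (6.5, 13) contributes its full rectangle (perimeter 71.00 mm); the cone at (9, 4.5) (r1=12→r2=4.5) has section circumradius 7.759 here — a regular 8-gon (perimeter = 2·8·7.759·sin(180°/8) = 47.51 mm); Subtracting the remaining from the first: starting from the 25×20 cube, the 29.5×6 cube at (6.5, 13) partially overlaps it — only the 111.00 mm² overlap (of its 177.00 mm²) is removed, clipping the outline; the cone at (9, 4.5) partially overlaps it — only the 146.57 mm² overlap (of its 170.26 mm²) is removed, clipping the outline — boundary = 148.70 mm. So its perimeter = 148.70 mm. Layer 31 is larger (148.70 vs 137.11 mm).

layer 31 (z = 6.2 mm)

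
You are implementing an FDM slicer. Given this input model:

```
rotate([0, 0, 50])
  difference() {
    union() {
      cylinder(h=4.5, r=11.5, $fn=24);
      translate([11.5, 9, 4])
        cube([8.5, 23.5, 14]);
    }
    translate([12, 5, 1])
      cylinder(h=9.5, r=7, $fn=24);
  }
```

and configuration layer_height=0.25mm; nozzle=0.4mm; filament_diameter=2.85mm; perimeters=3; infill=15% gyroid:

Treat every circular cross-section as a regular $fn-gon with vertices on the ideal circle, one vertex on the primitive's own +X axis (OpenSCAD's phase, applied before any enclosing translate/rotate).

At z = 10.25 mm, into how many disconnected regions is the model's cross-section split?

At z = 10.25 mm: the cylinder is absent (z outside [0, 4.5]); the 8.5×23.5 cube at (11.5, 9) contributes its full rectangle; Taking the union: only the 8.5×23.5 cube at (11.5, 9) is present, so the union is just that shape — 1 connected region; the cylinder at (12, 5): section is a regular 24-gon, circumradius r=7; Subtracting the remaining from the first: starting from the result so far, the r=7 cylinder at (12, 5) partially overlaps it — only the 13.30 mm² overlap (of its 152.19 mm²) is removed, clipping the outline — 1 connected region; (whole slice rotated 50° about Z — lengths, areas and connectivity unchanged). The result has 1 disconnected region.

1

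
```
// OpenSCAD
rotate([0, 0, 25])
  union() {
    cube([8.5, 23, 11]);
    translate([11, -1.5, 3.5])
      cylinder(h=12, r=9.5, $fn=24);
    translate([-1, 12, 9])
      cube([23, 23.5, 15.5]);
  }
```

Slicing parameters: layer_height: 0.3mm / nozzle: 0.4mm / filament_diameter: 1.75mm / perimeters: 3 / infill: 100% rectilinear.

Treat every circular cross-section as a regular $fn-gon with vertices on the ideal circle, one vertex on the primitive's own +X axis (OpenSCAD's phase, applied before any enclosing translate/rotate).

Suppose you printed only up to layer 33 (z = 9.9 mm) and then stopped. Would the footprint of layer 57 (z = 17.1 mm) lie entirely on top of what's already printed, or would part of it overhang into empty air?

Compare the two slices. At z = 9.9: the cube (footprint 8.5×23) is included at this height (area 195.50 mm²); the r=9.5 cylinder at (11, -1.5) contributes a regular 24-gon of circumradius 9.5 (area = (24/2)·9.500²·sin(360°/24) = 280.30 mm²); the cube at (-1, 12) is present — its section is the full 23×23.5 rectangle (area 540.50 mm²); Taking the union: the regions partially overlap — summed areas 1016.30 mm² minus the doubly-counted overlap 129.89 mm² gives 886.42 mm² — area = 886.42 mm²; (rotated 25° about Z; rotation is an isometry so areas/perimeters/island counts are preserved). At z = 17.1: the cube does not reach this height (z outside [0, 11]); the cylinder at (11, -1.5) is absent (z outside [3.5, 15.5]); the cube at (-1, 12) is present — its section is the full 23×23.5 rectangle (area 540.50 mm²); Merging all regions: only the 23×23.5 cube at (-1, 12) is present, so the union is just that shape — area = 540.50 mm²; (rotated 25° about Z; rotation is an isometry so areas/perimeters/island counts are preserved). Checking containment: the cross-section at z = 17.1 is a subset of the cross-section at z = 9.9.

entirely on top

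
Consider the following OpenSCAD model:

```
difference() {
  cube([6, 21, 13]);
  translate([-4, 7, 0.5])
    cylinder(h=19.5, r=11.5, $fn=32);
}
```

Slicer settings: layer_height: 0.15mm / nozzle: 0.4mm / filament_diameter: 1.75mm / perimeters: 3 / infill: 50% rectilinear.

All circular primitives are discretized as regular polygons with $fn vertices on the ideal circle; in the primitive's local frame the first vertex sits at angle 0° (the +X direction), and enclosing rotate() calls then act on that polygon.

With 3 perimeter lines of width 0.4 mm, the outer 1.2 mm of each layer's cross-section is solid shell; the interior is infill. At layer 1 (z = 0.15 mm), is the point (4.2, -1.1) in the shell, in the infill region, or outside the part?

outside

At z = 0.15 mm: the 6×21 cube contributes its full rectangle; the cylinder at (-4, 7) is absent (z outside [0.5, 20]); After the difference (first − rest): none of the subtracted shapes is present at this height, so the 6×21 cube is unchanged — 1 connected region. Overall, the cross-section is a single solid region. The nearest boundary edge runs (0.00, 0.00)→(6.00, 0.00); distance from the point to it = 1.10 mm. The point is not inside any of the regions above, so it lies outside the cross-section (1.10 mm from the nearest boundary).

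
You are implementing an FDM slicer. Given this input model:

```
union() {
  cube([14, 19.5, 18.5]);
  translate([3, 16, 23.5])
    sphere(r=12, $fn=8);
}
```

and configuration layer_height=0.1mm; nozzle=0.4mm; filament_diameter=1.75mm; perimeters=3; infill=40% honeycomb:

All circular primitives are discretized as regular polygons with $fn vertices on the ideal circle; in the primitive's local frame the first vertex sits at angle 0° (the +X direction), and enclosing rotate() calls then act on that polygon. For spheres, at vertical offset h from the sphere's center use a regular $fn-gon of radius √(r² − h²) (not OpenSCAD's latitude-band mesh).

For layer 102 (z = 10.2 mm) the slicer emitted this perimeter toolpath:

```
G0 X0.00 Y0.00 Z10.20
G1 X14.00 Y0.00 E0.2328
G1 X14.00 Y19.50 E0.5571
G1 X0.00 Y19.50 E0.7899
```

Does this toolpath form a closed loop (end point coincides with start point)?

Start point (G0): (0.00, 0.00). End point (last G1): the path does not return to the start — open.

no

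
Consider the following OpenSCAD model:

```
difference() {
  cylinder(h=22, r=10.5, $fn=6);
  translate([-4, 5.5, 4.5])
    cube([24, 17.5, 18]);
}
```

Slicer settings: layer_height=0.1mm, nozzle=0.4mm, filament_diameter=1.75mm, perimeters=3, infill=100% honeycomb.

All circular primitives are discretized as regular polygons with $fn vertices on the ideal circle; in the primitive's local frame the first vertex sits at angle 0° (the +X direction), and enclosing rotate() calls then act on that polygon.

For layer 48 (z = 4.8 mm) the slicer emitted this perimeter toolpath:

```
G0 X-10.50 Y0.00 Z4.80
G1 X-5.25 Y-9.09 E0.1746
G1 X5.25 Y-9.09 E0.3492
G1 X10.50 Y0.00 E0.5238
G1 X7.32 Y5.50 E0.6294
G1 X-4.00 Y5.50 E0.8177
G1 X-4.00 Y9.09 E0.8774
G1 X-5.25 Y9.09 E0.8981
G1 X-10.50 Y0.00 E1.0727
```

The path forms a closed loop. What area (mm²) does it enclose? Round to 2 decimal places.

249.40 mm²

Apply the shoelace formula to the sequence of (X, Y) vertices; enclosed area = 249.40 mm².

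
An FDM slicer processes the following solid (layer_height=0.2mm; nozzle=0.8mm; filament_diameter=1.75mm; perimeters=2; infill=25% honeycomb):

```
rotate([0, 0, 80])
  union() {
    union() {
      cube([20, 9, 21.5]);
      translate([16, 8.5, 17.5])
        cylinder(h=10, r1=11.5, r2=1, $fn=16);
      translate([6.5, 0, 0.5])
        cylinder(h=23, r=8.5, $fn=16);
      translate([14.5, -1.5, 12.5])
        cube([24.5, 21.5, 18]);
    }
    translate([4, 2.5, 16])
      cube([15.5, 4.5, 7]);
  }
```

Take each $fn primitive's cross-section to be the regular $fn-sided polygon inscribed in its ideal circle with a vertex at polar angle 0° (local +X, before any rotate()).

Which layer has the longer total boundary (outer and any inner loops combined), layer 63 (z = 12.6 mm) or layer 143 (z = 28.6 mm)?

layer 63 (z = 12.6 mm)

Layer 63 (z = 12.6): the 20×9 cube contributes its full rectangle (perimeter 58.00 mm); the cone at (16, 8.5) is not intersected at this z (z outside [17.5, 27.5]); the cylinder at (6.5, 0): section is a regular 16-gon, circumradius r=8.5 (perimeter = 2·16·8.500·sin(180°/16) = 53.06 mm); the cube at (14.5, -1.5) is present — its section is the full 24.5×21.5 rectangle (perimeter 92.00 mm); Combining (union): the regions partially overlap (shared area 153.80 mm²), so the edge portions inside another operand are dropped and the merged outline is re-measured after clipping — boundary = 130.28 mm; the cube at (4, 2.5) does not reach this height (z outside [16, 23]); Taking the union: only that combined region is present, so the union is just that shape — boundary = 130.28 mm; (whole slice rotated 80° about Z — lengths, areas and connectivity unchanged). So its perimeter = 130.28 mm. Layer 143 (z = 28.6): the cube does not reach this height (z outside [0, 21.5]); the cone at (16, 8.5) is not intersected at this z (z outside [17.5, 27.5]); the cylinder at (6.5, 0) is not intersected at this z (z outside [0.5, 23.5]); the cube at (14.5, -1.5) is present — its section is the full 24.5×21.5 rectangle (perimeter 92.00 mm); Combining (union): only the 24.5×21.5 cube at (14.5, -1.5) is present, so the union is just that shape — boundary = 92.00 mm; the cube at (4, 2.5) is absent (z outside [16, 23]); Taking the union: only that combined region is present, so the union is just that shape — boundary = 92.00 mm; (rotated 80° about Z; rotation is an isometry so areas/perimeters/island counts are preserved). So its perimeter = 92.00 mm. Layer 63 is larger (130.28 vs 92.00 mm).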